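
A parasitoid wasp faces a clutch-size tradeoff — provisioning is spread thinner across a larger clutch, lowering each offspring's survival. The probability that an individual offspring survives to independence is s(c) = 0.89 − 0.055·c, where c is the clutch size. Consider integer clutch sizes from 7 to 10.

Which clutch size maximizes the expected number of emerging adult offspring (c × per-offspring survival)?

8

Expected emerging adult offspring = c × s(c):
  c=7: 7 × 0.505 = 3.535
  c=8: 8 × 0.450 = 3.600
  c=9: 9 × 0.395 = 3.555
  c=10: 10 × 0.340 = 3.400
Maximum at c = 8 (3.600 emerging adult offspring).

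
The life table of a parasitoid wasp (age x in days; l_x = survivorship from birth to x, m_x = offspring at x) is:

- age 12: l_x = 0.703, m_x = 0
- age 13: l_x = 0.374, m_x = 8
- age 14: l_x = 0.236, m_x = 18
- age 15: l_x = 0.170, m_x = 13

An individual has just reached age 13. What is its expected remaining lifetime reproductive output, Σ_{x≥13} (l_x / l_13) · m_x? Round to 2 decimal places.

25.27

l_13 = 0.374. Conditional survival from age 13 to x is l_x / l_13.
  x=13: (0.374/0.374) × 8 = 8.0000
  x=14: (0.236/0.374) × 18 = 11.3583
  x=15: (0.170/0.374) × 13 = 5.9091
Sum = 8.0000 + 11.3583 + 5.9091 = 25.2674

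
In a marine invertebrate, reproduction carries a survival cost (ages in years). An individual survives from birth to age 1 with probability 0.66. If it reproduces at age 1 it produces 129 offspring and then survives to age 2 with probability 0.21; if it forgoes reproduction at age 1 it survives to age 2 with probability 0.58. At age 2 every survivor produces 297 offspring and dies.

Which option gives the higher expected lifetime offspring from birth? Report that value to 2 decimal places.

breed at age 1: R₀ = 0.66 × (129 + 0.21 × 297) = 0.66 × 191.3700 = 126.3042
delay to age 2: R₀ = 0.66 × (0.58 × 297) = 0.66 × 172.2600 = 113.6916
Higher: breed at age 1 (126.3042).

126.30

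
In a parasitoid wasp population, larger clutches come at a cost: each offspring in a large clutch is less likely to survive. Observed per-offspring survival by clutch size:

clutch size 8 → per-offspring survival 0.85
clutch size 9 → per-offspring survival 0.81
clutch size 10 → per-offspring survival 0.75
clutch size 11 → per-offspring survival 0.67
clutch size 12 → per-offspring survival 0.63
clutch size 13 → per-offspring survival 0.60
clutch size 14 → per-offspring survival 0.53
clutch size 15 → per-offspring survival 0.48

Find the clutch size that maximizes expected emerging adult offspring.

Expected emerging adult offspring = c × s(c):
  c=8: 8 × 0.85 = 6.800
  c=9: 9 × 0.81 = 7.290
  c=10: 10 × 0.75 = 7.500
  c=11: 11 × 0.67 = 7.370
  c=12: 12 × 0.63 = 7.560
  c=13: 13 × 0.60 = 7.800
  c=14: 14 × 0.53 = 7.420
  c=15: 15 × 0.48 = 7.200
Maximum at c = 13 (7.800 emerging adult offspring).

13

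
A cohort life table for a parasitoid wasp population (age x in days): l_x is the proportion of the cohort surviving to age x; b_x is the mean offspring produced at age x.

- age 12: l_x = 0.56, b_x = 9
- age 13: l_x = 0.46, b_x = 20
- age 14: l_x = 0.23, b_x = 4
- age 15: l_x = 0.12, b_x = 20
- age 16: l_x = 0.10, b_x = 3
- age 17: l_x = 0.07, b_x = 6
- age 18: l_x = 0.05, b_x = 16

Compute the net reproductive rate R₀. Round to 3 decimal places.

19.080

R₀ = Σ l_x b_x:
  age 12: 0.56 × 9 = 5.0400
  age 13: 0.46 × 20 = 9.2000
  age 14: 0.23 × 4 = 0.9200
  age 15: 0.12 × 20 = 2.4000
  age 16: 0.10 × 3 = 0.3000
  age 17: 0.07 × 6 = 0.4200
  age 18: 0.05 × 16 = 0.8000
R₀ = 5.0400 + 9.2000 + 0.9200 + 2.4000 + 0.3000 + 0.4200 + 0.8000 = 19.0800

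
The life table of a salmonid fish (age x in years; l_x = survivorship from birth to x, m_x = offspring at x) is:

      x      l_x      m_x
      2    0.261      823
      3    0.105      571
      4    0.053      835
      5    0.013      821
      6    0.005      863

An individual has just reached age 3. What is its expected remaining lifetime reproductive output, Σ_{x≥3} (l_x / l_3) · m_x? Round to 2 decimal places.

1135.22

l_3 = 0.105. Conditional survival from age 3 to x is l_x / l_3.
  x=3: (0.105/0.105) × 571 = 571.0000
  x=4: (0.053/0.105) × 835 = 421.4762
  x=5: (0.013/0.105) × 821 = 101.6476
  x=6: (0.005/0.105) × 863 = 41.0952
Sum = 571.0000 + 421.4762 + 101.6476 + 41.0952 = 1135.2190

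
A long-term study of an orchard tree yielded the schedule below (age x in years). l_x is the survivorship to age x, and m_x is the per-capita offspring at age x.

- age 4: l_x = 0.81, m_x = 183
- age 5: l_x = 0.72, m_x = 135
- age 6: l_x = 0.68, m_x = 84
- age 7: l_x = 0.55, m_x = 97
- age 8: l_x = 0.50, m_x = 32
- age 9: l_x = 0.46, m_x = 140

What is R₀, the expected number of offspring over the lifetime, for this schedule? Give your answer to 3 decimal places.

R₀ = Σ l_x m_x:
  age 4: 0.81 × 183 = 148.2300
  age 5: 0.72 × 135 = 97.2000
  age 6: 0.68 × 84 = 57.1200
  age 7: 0.55 × 97 = 53.3500
  age 8: 0.50 × 32 = 16.0000
  age 9: 0.46 × 140 = 64.4000
R₀ = 148.2300 + 97.2000 + 57.1200 + 53.3500 + 16.0000 + 64.4000 = 436.3000

436.300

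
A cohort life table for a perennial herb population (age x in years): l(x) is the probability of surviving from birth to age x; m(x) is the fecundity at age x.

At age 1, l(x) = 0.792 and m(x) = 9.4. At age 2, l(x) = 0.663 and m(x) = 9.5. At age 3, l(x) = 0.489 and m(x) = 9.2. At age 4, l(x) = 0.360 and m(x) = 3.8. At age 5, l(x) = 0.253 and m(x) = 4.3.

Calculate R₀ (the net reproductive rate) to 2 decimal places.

R₀ = Σ l(x) m(x):
  age 1: 0.792 × 9.4 = 7.4448
  age 2: 0.663 × 9.5 = 6.2985
  age 3: 0.489 × 9.2 = 4.4988
  age 4: 0.360 × 3.8 = 1.3680
  age 5: 0.253 × 4.3 = 1.0879
R₀ = 7.4448 + 6.2985 + 4.4988 + 1.3680 + 1.0879 = 20.6980

20.70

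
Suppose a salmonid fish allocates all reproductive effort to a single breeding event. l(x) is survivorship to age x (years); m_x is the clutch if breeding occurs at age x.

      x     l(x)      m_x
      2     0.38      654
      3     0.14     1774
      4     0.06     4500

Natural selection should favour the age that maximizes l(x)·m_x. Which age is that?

Expected offspring if breeding at age x = l(x) × m_x:
  age 2: 0.38 × 654 = 248.520
  age 3: 0.14 × 1774 = 248.360
  age 4: 0.06 × 4500 = 270.000
Maximum at age 4 (270.000).

4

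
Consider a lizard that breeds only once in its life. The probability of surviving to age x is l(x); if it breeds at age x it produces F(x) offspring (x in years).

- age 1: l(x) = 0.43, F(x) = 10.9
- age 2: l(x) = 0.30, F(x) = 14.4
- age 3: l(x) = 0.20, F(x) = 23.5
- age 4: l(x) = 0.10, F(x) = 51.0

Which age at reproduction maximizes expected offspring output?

4

Expected offspring if breeding at age x = l(x) × F(x):
  age 1: 0.43 × 10.9 = 4.687
  age 2: 0.30 × 14.4 = 4.320
  age 3: 0.20 × 23.5 = 4.700
  age 4: 0.10 × 51.0 = 5.100
Maximum at age 4 (5.100).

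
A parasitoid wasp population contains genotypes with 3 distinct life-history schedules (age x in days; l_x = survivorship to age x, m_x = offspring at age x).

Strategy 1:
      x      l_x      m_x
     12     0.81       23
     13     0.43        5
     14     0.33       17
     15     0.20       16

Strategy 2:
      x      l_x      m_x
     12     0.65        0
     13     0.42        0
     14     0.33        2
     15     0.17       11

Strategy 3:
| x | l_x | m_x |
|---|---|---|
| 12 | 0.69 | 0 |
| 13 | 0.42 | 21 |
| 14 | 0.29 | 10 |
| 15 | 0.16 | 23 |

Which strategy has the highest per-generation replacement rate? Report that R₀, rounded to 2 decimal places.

Strategy 1: R₀ = 0.81×23 + 0.43×5 + 0.33×17 + 0.20×16 = 29.5900
Strategy 2: R₀ = 0.65×0 + 0.42×0 + 0.33×2 + 0.17×11 = 2.5300
Strategy 3: R₀ = 0.69×0 + 0.42×21 + 0.29×10 + 0.16×23 = 15.4000
Highest R₀: strategy 1 with 29.5900.

29.59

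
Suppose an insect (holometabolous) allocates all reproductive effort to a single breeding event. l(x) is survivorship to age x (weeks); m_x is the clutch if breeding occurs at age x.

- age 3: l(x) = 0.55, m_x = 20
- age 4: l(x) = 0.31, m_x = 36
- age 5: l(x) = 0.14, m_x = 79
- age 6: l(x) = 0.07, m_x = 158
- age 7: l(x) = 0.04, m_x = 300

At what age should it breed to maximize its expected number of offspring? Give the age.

7

Expected offspring if breeding at age x = l(x) × m_x:
  age 3: 0.55 × 20 = 11.000
  age 4: 0.31 × 36 = 11.160
  age 5: 0.14 × 79 = 11.060
  age 6: 0.07 × 158 = 11.060
  age 7: 0.04 × 300 = 12.000
Maximum at age 7 (12.000).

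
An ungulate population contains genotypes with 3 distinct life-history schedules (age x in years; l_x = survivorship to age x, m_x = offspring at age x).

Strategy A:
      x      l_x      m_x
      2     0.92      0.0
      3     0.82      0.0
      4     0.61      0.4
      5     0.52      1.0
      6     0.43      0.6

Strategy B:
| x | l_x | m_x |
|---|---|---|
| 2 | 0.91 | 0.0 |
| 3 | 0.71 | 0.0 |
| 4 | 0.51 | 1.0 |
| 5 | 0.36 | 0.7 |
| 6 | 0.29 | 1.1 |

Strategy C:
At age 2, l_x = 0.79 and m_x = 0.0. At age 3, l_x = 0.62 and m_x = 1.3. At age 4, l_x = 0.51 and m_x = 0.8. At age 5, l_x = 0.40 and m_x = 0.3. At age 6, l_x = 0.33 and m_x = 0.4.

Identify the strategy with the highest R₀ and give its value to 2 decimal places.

1.47

Strategy A: R₀ = 0.92×0.0 + 0.82×0.0 + 0.61×0.4 + 0.52×1.0 + 0.43×0.6 = 1.0220
Strategy B: R₀ = 0.91×0.0 + 0.71×0.0 + 0.51×1.0 + 0.36×0.7 + 0.29×1.1 = 1.0810
Strategy C: R₀ = 0.79×0.0 + 0.62×1.3 + 0.51×0.8 + 0.40×0.3 + 0.33×0.4 = 1.4660
Highest R₀: strategy C with 1.4660.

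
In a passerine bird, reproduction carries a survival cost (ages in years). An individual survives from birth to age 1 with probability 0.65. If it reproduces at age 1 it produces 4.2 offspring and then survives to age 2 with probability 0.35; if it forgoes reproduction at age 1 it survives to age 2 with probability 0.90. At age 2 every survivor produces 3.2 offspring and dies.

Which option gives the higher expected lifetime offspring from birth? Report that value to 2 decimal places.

3.46

breed at age 1: R₀ = 0.65 × (4.2 + 0.35 × 3.2) = 0.65 × 5.3200 = 3.4580
delay to age 2: R₀ = 0.65 × (0.90 × 3.2) = 0.65 × 2.8800 = 1.8720
Higher: breed at age 1 (3.4580).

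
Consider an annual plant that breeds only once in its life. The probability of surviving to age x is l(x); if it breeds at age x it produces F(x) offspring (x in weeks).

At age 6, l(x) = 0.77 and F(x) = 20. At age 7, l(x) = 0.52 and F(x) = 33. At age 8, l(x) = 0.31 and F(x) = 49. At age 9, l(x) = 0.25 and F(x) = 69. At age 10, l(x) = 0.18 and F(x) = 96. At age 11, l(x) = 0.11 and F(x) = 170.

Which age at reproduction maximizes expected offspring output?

11

Expected offspring if breeding at age x = l(x) × F(x):
  age 6: 0.77 × 20 = 15.400
  age 7: 0.52 × 33 = 17.160
  age 8: 0.31 × 49 = 15.190
  age 9: 0.25 × 69 = 17.250
  age 10: 0.18 × 96 = 17.280
  age 11: 0.11 × 170 = 18.700
Maximum at age 11 (18.700).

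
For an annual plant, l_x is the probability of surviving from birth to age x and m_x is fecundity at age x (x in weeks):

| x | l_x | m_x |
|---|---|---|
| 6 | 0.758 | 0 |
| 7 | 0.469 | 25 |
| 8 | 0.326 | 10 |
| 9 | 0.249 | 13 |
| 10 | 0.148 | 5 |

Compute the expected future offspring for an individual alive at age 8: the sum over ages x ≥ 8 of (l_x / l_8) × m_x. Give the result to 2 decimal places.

22.20

l_8 = 0.326. Conditional survival from age 8 to x is l_x / l_8.
  x=8: (0.326/0.326) × 10 = 10.0000
  x=9: (0.249/0.326) × 13 = 9.9294
  x=10: (0.148/0.326) × 5 = 2.2699
Sum = 10.0000 + 9.9294 + 2.2699 = 22.1994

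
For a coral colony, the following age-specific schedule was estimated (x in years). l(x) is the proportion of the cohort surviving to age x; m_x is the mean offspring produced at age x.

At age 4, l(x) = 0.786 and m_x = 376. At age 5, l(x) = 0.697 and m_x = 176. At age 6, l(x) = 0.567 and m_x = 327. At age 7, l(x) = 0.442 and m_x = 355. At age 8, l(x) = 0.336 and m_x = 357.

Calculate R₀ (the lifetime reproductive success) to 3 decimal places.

R₀ = Σ l(x) m_x:
  age 4: 0.786 × 376 = 295.5360
  age 5: 0.697 × 176 = 122.6720
  age 6: 0.567 × 327 = 185.4090
  age 7: 0.442 × 355 = 156.9100
  age 8: 0.336 × 357 = 119.9520
R₀ = 295.5360 + 122.6720 + 185.4090 + 156.9100 + 119.9520 = 880.4790

880.479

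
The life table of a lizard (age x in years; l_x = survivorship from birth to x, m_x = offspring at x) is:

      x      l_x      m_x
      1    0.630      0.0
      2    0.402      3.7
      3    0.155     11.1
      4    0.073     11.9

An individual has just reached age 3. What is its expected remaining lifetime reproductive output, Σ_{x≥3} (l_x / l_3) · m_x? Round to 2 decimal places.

l_3 = 0.155. Conditional survival from age 3 to x is l_x / l_3.
  x=3: (0.155/0.155) × 11.1 = 11.1000
  x=4: (0.073/0.155) × 11.9 = 5.6045
Sum = 11.1000 + 5.6045 = 16.7045

16.70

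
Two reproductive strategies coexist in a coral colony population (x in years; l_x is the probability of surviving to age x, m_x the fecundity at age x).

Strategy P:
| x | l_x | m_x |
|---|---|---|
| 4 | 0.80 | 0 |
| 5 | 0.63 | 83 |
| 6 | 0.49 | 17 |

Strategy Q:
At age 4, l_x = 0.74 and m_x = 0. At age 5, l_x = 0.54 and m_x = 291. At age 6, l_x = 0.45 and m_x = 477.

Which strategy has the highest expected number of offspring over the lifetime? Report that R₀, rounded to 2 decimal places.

Strategy P: R₀ = 0.80×0 + 0.63×83 + 0.49×17 = 60.6200
Strategy Q: R₀ = 0.74×0 + 0.54×291 + 0.45×477 = 371.7900
Highest R₀: strategy Q with 371.7900.

371.79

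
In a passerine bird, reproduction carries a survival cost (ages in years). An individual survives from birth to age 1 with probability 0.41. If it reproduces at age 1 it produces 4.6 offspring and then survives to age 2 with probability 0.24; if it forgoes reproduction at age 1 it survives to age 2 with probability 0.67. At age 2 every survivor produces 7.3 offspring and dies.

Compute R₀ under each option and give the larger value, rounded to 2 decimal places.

breed at age 1: R₀ = 0.41 × (4.6 + 0.24 × 7.3) = 0.41 × 6.3520 = 2.6043
delay to age 2: R₀ = 0.41 × (0.67 × 7.3) = 0.41 × 4.8910 = 2.0053
Higher: breed at age 1 (2.6043).

2.60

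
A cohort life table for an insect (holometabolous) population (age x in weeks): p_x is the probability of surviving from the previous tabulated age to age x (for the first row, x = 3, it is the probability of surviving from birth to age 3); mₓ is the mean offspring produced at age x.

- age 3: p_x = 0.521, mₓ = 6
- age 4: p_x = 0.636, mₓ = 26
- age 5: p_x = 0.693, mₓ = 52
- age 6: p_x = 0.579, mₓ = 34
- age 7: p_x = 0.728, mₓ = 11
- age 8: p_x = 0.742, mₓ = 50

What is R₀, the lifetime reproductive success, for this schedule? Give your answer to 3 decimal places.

32.858

Survivorship from birth: l_x = p_3·p_4·…·p_x.
  l_3 = 0.52100
  l_4 = 0.33136
  l_5 = 0.22963
  l_6 = 0.13296
  l_7 = 0.09679
  l_8 = 0.07182
R₀ = Σ l_x mₓ:
  age 3: 0.52100 × 6 = 3.1260
  age 4: 0.33136 × 26 = 8.6154
  age 5: 0.22963 × 52 = 11.9408
  age 6: 0.13296 × 34 = 4.5206
  age 7: 0.09679 × 11 = 1.0647
  age 8: 0.07182 × 50 = 3.5910
R₀ = 3.1260 + 8.6154 + 11.9408 + 4.5206 + 1.0647 + 3.5910 = 32.8584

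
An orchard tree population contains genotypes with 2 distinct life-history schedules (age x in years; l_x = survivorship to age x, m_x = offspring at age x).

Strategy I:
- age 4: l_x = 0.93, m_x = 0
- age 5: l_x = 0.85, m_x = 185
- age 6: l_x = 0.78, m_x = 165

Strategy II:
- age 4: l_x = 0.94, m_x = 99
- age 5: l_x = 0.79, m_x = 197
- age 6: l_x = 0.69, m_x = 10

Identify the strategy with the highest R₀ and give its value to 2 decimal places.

285.95

Strategy I: R₀ = 0.93×0 + 0.85×185 + 0.78×165 = 285.9500
Strategy II: R₀ = 0.94×99 + 0.79×197 + 0.69×10 = 255.5900
Highest R₀: strategy I with 285.9500.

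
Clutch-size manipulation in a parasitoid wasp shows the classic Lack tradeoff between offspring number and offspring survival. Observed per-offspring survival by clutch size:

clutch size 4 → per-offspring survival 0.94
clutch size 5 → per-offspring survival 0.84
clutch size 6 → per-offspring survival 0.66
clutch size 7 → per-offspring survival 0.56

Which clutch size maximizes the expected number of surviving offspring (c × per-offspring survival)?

Expected surviving offspring = c × s(c):
  c=4: 4 × 0.94 = 3.760
  c=5: 5 × 0.84 = 4.200
  c=6: 6 × 0.66 = 3.960
  c=7: 7 × 0.56 = 3.920
Maximum at c = 5 (4.200 surviving offspring).

5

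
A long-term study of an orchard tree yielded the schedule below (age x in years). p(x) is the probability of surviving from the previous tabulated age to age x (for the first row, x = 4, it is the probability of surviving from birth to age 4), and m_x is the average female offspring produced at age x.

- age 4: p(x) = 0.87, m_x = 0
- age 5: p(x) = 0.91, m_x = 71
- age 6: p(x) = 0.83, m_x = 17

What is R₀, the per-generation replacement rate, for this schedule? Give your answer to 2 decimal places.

67.38

Survivorship from birth: l_x = p_4·p_5·…·p_x.
  l_4 = 0.87000
  l_5 = 0.79170
  l_6 = 0.65711
R₀ = Σ l_x m_x:
  age 4: 0.87000 × 0 = 0.0000
  age 5: 0.79170 × 71 = 56.2107
  age 6: 0.65711 × 17 = 11.1709
R₀ = 0.0000 + 56.2107 + 11.1709 = 67.3816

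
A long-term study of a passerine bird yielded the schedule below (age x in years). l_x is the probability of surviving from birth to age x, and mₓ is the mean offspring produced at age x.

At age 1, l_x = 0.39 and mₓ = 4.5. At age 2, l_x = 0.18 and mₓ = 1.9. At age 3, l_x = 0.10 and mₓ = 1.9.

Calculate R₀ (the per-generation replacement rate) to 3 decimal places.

2.287

R₀ = Σ l_x mₓ:
  age 1: 0.39 × 4.5 = 1.7550
  age 2: 0.18 × 1.9 = 0.3420
  age 3: 0.10 × 1.9 = 0.1900
R₀ = 1.7550 + 0.3420 + 0.1900 = 2.2870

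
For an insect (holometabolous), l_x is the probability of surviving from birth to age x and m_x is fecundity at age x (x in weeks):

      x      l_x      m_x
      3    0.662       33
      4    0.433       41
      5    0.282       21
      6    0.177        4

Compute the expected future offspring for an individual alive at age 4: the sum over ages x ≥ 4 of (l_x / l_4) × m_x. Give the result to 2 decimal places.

l_4 = 0.433. Conditional survival from age 4 to x is l_x / l_4.
  x=4: (0.433/0.433) × 41 = 41.0000
  x=5: (0.282/0.433) × 21 = 13.6767
  x=6: (0.177/0.433) × 4 = 1.6351
Sum = 41.0000 + 13.6767 + 1.6351 = 56.3118

56.31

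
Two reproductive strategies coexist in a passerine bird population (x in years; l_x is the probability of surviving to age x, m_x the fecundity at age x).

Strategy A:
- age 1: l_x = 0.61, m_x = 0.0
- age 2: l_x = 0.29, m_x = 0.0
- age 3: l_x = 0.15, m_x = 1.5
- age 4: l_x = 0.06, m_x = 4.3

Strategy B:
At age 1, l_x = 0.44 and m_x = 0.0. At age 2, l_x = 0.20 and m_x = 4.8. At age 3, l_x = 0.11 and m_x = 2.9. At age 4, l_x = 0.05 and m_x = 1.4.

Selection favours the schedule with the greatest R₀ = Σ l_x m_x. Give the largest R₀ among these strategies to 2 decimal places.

1.35

Strategy A: R₀ = 0.61×0.0 + 0.29×0.0 + 0.15×1.5 + 0.06×4.3 = 0.4830
Strategy B: R₀ = 0.44×0.0 + 0.20×4.8 + 0.11×2.9 + 0.05×1.4 = 1.3490
Highest R₀: strategy B with 1.3490.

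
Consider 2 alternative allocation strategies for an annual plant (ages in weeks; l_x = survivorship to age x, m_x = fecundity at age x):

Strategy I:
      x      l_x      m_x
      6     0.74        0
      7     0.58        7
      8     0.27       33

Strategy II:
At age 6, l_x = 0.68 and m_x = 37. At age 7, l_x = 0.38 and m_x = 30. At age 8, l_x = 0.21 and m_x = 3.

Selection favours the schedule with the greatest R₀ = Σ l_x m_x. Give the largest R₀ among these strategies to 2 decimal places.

Strategy I: R₀ = 0.74×0 + 0.58×7 + 0.27×33 = 12.9700
Strategy II: R₀ = 0.68×37 + 0.38×30 + 0.21×3 = 37.1900
Highest R₀: strategy II with 37.1900.

37.19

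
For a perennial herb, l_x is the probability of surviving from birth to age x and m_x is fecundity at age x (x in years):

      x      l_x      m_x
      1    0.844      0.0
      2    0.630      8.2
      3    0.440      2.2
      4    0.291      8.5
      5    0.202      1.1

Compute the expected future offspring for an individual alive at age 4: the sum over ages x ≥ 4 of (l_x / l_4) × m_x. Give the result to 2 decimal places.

l_4 = 0.291. Conditional survival from age 4 to x is l_x / l_4.
  x=4: (0.291/0.291) × 8.5 = 8.5000
  x=5: (0.202/0.291) × 1.1 = 0.7636
Sum = 8.5000 + 0.7636 = 9.2636

9.26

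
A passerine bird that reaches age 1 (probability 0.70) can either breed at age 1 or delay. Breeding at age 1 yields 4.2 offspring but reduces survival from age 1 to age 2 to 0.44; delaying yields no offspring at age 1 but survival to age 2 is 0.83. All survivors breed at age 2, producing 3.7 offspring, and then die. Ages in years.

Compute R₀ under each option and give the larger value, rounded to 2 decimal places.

breed at age 1: R₀ = 0.70 × (4.2 + 0.44 × 3.7) = 0.70 × 5.8280 = 4.0796
delay to age 2: R₀ = 0.70 × (0.83 × 3.7) = 0.70 × 3.0710 = 2.1497
Higher: breed at age 1 (4.0796).

4.08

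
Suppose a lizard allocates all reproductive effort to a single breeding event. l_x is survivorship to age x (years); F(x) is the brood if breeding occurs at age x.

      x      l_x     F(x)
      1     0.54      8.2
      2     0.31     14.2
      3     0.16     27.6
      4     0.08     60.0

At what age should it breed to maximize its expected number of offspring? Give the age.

4

Expected offspring if breeding at age x = l_x × F(x):
  age 1: 0.54 × 8.2 = 4.428
  age 2: 0.31 × 14.2 = 4.402
  age 3: 0.16 × 27.6 = 4.416
  age 4: 0.08 × 60.0 = 4.800
Maximum at age 4 (4.800).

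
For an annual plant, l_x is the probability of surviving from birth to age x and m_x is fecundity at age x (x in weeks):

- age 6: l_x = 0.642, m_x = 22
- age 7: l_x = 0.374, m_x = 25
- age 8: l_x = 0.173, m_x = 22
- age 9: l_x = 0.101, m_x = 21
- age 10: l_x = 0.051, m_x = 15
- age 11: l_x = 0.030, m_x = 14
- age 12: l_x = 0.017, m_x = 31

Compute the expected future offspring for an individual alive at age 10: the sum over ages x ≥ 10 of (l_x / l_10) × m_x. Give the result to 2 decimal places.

l_10 = 0.051. Conditional survival from age 10 to x is l_x / l_10.
  x=10: (0.051/0.051) × 15 = 15.0000
  x=11: (0.030/0.051) × 14 = 8.2353
  x=12: (0.017/0.051) × 31 = 10.3333
Sum = 15.0000 + 8.2353 + 10.3333 = 33.5686

33.57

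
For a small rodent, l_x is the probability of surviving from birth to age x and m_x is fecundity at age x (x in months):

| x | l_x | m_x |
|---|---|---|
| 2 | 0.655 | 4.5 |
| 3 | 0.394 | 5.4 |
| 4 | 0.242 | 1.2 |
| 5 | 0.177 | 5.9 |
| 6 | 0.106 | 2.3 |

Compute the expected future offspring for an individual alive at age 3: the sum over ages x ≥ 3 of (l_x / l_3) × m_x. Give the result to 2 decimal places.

9.41

l_3 = 0.394. Conditional survival from age 3 to x is l_x / l_3.
  x=3: (0.394/0.394) × 5.4 = 5.4000
  x=4: (0.242/0.394) × 1.2 = 0.7371
  x=5: (0.177/0.394) × 5.9 = 2.6505
  x=6: (0.106/0.394) × 2.3 = 0.6188
Sum = 5.4000 + 0.7371 + 2.6505 + 0.6188 = 9.4063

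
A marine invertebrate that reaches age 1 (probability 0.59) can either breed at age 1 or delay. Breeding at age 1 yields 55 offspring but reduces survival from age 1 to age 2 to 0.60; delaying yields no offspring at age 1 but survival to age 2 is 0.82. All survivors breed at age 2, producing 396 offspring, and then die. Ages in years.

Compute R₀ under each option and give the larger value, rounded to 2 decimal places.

191.58

breed at age 1: R₀ = 0.59 × (55 + 0.60 × 396) = 0.59 × 292.6000 = 172.6340
delay to age 2: R₀ = 0.59 × (0.82 × 396) = 0.59 × 324.7200 = 191.5848
Higher: delay to age 2 (191.5848).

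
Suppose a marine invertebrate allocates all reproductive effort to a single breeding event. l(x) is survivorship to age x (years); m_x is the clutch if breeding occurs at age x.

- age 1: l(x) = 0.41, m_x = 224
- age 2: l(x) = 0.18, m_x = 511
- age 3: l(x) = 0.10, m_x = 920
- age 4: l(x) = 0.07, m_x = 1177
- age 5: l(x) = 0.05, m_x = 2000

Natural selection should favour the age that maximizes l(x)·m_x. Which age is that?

5

Expected offspring if breeding at age x = l(x) × m_x:
  age 1: 0.41 × 224 = 91.840
  age 2: 0.18 × 511 = 91.980
  age 3: 0.10 × 920 = 92.000
  age 4: 0.07 × 1177 = 82.390
  age 5: 0.05 × 2000 = 100.000
Maximum at age 5 (100.000).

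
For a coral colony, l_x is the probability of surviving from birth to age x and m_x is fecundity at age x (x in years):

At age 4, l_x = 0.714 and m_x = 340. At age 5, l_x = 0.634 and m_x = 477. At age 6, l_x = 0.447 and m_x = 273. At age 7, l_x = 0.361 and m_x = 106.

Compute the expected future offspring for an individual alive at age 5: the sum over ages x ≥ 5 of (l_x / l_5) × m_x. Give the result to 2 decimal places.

729.83

l_5 = 0.634. Conditional survival from age 5 to x is l_x / l_5.
  x=5: (0.634/0.634) × 477 = 477.0000
  x=6: (0.447/0.634) × 273 = 192.4779
  x=7: (0.361/0.634) × 106 = 60.3565
Sum = 477.0000 + 192.4779 + 60.3565 = 729.8344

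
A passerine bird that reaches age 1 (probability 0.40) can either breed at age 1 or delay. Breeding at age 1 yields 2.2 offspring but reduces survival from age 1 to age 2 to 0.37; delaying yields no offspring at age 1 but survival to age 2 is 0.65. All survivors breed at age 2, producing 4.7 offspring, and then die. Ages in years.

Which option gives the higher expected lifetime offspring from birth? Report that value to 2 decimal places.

breed at age 1: R₀ = 0.40 × (2.2 + 0.37 × 4.7) = 0.40 × 3.9390 = 1.5756
delay to age 2: R₀ = 0.40 × (0.65 × 4.7) = 0.40 × 3.0550 = 1.2220
Higher: breed at age 1 (1.5756).

1.58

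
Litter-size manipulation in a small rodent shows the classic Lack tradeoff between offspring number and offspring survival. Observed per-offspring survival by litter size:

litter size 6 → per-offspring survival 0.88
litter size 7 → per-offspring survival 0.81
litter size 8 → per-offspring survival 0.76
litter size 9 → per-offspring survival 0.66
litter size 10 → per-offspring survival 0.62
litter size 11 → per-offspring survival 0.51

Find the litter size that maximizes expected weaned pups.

Expected weaned pups = c × s(c):
  c=6: 6 × 0.88 = 5.280
  c=7: 7 × 0.81 = 5.670
  c=8: 8 × 0.76 = 6.080
  c=9: 9 × 0.66 = 5.940
  c=10: 10 × 0.62 = 6.200
  c=11: 11 × 0.51 = 5.610
Maximum at c = 10 (6.200 weaned pups).

10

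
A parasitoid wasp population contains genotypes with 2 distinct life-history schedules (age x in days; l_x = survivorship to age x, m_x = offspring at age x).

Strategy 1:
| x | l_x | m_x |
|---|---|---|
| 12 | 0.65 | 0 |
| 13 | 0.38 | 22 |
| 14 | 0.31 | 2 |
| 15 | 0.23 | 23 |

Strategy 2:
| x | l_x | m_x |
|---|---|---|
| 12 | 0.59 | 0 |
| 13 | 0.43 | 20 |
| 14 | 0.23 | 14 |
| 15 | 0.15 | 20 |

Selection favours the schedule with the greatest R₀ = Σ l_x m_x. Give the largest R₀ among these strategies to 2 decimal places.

14.82

Strategy 1: R₀ = 0.65×0 + 0.38×22 + 0.31×2 + 0.23×23 = 14.2700
Strategy 2: R₀ = 0.59×0 + 0.43×20 + 0.23×14 + 0.15×20 = 14.8200
Highest R₀: strategy 2 with 14.8200.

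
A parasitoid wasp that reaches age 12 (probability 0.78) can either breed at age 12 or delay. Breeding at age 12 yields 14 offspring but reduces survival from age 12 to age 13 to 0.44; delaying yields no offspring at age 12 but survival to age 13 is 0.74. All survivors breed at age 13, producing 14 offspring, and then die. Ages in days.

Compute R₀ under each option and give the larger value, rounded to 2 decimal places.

15.72

breed at age 12: R₀ = 0.78 × (14 + 0.44 × 14) = 0.78 × 20.1600 = 15.7248
delay to age 13: R₀ = 0.78 × (0.74 × 14) = 0.78 × 10.3600 = 8.0808
Higher: breed at age 12 (15.7248).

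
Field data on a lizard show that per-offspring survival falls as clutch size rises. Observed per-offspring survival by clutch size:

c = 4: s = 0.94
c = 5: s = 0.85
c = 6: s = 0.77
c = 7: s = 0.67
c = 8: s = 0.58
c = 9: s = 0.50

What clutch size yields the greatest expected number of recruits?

Expected recruits = c × s(c):
  c=4: 4 × 0.94 = 3.760
  c=5: 5 × 0.85 = 4.250
  c=6: 6 × 0.77 = 4.620
  c=7: 7 × 0.67 = 4.690
  c=8: 8 × 0.58 = 4.640
  c=9: 9 × 0.50 = 4.500
Maximum at c = 7 (4.690 recruits).

7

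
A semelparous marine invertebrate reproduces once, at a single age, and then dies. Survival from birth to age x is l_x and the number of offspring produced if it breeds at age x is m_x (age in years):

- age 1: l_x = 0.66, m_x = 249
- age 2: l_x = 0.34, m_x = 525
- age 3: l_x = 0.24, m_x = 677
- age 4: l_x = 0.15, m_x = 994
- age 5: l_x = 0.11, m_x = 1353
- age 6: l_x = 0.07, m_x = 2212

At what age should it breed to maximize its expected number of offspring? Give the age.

2

Expected offspring if breeding at age x = l_x × m_x:
  age 1: 0.66 × 249 = 164.340
  age 2: 0.34 × 525 = 178.500
  age 3: 0.24 × 677 = 162.480
  age 4: 0.15 × 994 = 149.100
  age 5: 0.11 × 1353 = 148.830
  age 6: 0.07 × 2212 = 154.840
Maximum at age 2 (178.500).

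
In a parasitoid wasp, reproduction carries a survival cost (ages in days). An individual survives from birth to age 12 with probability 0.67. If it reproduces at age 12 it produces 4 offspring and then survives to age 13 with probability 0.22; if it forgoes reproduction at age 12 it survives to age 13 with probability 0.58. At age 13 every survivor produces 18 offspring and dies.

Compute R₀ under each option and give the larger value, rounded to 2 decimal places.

6.99

breed at age 12: R₀ = 0.67 × (4 + 0.22 × 18) = 0.67 × 7.9600 = 5.3332
delay to age 13: R₀ = 0.67 × (0.58 × 18) = 0.67 × 10.4400 = 6.9948
Higher: delay to age 13 (6.9948).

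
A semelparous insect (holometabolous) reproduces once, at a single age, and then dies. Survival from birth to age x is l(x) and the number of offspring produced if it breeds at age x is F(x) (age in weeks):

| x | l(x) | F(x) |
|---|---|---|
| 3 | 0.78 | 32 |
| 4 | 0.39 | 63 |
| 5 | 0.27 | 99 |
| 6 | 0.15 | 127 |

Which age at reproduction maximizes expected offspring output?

Expected offspring if breeding at age x = l(x) × F(x):
  age 3: 0.78 × 32 = 24.960
  age 4: 0.39 × 63 = 24.570
  age 5: 0.27 × 99 = 26.730
  age 6: 0.15 × 127 = 19.050
Maximum at age 5 (26.730).

5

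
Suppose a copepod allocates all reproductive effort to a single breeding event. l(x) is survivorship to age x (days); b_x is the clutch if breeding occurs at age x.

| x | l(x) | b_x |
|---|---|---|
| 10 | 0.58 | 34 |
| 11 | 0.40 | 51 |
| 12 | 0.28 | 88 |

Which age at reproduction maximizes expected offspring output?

Expected offspring if breeding at age x = l(x) × b_x:
  age 10: 0.58 × 34 = 19.720
  age 11: 0.40 × 51 = 20.400
  age 12: 0.28 × 88 = 24.640
Maximum at age 12 (24.640).

12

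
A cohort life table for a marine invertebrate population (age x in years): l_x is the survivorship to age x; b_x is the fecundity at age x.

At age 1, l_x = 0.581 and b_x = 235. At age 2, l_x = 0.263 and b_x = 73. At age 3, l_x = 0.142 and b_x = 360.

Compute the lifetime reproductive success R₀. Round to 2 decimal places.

206.85

R₀ = Σ l_x b_x:
  age 1: 0.581 × 235 = 136.5350
  age 2: 0.263 × 73 = 19.1990
  age 3: 0.142 × 360 = 51.1200
R₀ = 136.5350 + 19.1990 + 51.1200 = 206.8540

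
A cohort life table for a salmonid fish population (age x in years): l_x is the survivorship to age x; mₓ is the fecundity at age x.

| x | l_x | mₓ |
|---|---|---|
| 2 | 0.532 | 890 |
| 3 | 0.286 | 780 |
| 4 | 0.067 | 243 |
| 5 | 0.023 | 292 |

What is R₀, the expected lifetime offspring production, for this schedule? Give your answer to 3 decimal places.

719.557

R₀ = Σ l_x mₓ:
  age 2: 0.532 × 890 = 473.4800
  age 3: 0.286 × 780 = 223.0800
  age 4: 0.067 × 243 = 16.2810
  age 5: 0.023 × 292 = 6.7160
R₀ = 473.4800 + 223.0800 + 16.2810 + 6.7160 = 719.5570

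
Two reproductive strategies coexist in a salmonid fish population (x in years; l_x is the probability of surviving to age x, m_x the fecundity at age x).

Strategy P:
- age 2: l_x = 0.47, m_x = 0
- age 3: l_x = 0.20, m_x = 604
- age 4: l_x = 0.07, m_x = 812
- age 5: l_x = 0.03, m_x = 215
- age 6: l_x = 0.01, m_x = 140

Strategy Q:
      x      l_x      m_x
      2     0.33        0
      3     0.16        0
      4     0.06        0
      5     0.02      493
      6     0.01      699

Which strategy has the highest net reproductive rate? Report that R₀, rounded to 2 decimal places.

Strategy P: R₀ = 0.47×0 + 0.20×604 + 0.07×812 + 0.03×215 + 0.01×140 = 185.4900
Strategy Q: R₀ = 0.33×0 + 0.16×0 + 0.06×0 + 0.02×493 + 0.01×699 = 16.8500
Highest R₀: strategy P with 185.4900.

185.49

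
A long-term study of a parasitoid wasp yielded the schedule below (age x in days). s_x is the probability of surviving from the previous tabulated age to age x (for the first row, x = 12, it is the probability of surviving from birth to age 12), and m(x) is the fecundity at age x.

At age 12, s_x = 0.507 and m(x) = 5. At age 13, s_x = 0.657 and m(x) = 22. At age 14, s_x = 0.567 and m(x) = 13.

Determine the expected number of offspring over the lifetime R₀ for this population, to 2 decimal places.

12.32

Survivorship from birth: l_x = s_12·s_13·…·s_x.
  l_12 = 0.50700
  l_13 = 0.33310
  l_14 = 0.18887
R₀ = Σ l_x m(x):
  age 12: 0.50700 × 5 = 2.5350
  age 13: 0.33310 × 22 = 7.3282
  age 14: 0.18887 × 13 = 2.4553
R₀ = 2.5350 + 7.3282 + 2.4553 = 12.3185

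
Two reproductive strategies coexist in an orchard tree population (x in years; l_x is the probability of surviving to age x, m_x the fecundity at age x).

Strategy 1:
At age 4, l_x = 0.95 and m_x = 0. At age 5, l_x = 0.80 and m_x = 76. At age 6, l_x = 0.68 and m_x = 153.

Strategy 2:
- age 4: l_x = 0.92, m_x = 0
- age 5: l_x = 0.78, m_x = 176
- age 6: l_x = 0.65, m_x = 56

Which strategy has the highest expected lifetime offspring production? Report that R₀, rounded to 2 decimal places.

Strategy 1: R₀ = 0.95×0 + 0.80×76 + 0.68×153 = 164.8400
Strategy 2: R₀ = 0.92×0 + 0.78×176 + 0.65×56 = 173.6800
Highest R₀: strategy 2 with 173.6800.

173.68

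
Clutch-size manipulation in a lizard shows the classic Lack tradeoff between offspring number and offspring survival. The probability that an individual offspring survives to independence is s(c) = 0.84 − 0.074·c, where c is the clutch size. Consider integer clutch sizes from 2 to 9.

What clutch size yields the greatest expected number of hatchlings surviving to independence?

6

Expected hatchlings surviving to independence = c × s(c):
  c=2: 2 × 0.692 = 1.384
  c=3: 3 × 0.618 = 1.854
  c=4: 4 × 0.544 = 2.176
  c=5: 5 × 0.470 = 2.350
  c=6: 6 × 0.396 = 2.376
  c=7: 7 × 0.322 = 2.254
  c=8: 8 × 0.248 = 1.984
  c=9: 9 × 0.174 = 1.566
Maximum at c = 6 (2.376 hatchlings surviving to independence).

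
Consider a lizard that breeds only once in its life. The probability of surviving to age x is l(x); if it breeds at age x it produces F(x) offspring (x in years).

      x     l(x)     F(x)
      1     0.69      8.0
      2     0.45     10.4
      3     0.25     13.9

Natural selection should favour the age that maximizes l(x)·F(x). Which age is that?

Expected offspring if breeding at age x = l(x) × F(x):
  age 1: 0.69 × 8.0 = 5.520
  age 2: 0.45 × 10.4 = 4.680
  age 3: 0.25 × 13.9 = 3.475
Maximum at age 1 (5.520).

1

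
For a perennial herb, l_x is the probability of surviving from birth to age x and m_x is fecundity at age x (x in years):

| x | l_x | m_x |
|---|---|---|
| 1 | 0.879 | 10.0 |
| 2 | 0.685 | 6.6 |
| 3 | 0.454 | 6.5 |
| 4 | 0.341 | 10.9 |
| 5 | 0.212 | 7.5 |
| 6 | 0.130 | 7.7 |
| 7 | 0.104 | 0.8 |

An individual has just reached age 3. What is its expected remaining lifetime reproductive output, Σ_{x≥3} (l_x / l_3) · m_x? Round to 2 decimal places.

l_3 = 0.454. Conditional survival from age 3 to x is l_x / l_3.
  x=3: (0.454/0.454) × 6.5 = 6.5000
  x=4: (0.341/0.454) × 10.9 = 8.1870
  x=5: (0.212/0.454) × 7.5 = 3.5022
  x=6: (0.130/0.454) × 7.7 = 2.2048
  x=7: (0.104/0.454) × 0.8 = 0.1833
Sum = 6.5000 + 8.1870 + 3.5022 + 2.2048 + 0.1833 = 20.5773

20.58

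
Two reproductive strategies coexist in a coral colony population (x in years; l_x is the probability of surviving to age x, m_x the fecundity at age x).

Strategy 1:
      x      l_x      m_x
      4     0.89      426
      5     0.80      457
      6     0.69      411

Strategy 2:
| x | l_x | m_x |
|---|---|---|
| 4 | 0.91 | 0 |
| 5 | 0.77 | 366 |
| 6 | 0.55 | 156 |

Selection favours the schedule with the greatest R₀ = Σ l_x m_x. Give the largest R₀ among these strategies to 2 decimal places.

Strategy 1: R₀ = 0.89×426 + 0.80×457 + 0.69×411 = 1028.3300
Strategy 2: R₀ = 0.91×0 + 0.77×366 + 0.55×156 = 367.6200
Highest R₀: strategy 1 with 1028.3300.

1028.33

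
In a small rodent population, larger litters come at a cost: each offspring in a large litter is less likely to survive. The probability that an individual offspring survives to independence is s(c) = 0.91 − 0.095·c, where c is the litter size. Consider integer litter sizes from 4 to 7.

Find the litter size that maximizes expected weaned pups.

Expected weaned pups = c × s(c):
  c=4: 4 × 0.530 = 2.120
  c=5: 5 × 0.435 = 2.175
  c=6: 6 × 0.340 = 2.040
  c=7: 7 × 0.245 = 1.715
Maximum at c = 5 (2.175 weaned pups).

5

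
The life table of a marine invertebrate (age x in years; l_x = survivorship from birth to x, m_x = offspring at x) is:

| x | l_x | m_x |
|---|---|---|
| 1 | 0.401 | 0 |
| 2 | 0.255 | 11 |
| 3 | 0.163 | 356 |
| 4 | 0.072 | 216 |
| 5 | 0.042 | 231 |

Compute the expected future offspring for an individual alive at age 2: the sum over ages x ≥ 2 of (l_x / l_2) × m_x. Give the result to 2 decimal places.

l_2 = 0.255. Conditional survival from age 2 to x is l_x / l_2.
  x=2: (0.255/0.255) × 11 = 11.0000
  x=3: (0.163/0.255) × 356 = 227.5608
  x=4: (0.072/0.255) × 216 = 60.9882
  x=5: (0.042/0.255) × 231 = 38.0471
Sum = 11.0000 + 227.5608 + 60.9882 + 38.0471 = 337.5961

337.60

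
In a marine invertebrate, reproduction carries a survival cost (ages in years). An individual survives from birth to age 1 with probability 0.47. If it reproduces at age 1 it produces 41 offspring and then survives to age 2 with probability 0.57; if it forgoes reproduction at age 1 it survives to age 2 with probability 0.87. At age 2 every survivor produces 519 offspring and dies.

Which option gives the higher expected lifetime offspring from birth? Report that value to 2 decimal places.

breed at age 1: R₀ = 0.47 × (41 + 0.57 × 519) = 0.47 × 336.8300 = 158.3101
delay to age 2: R₀ = 0.47 × (0.87 × 519) = 0.47 × 451.5300 = 212.2191
Higher: delay to age 2 (212.2191).

212.22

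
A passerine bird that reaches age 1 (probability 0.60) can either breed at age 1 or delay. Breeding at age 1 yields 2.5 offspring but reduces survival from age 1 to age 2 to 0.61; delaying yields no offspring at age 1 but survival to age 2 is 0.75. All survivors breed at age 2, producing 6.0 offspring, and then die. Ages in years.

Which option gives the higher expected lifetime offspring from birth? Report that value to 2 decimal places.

3.70

breed at age 1: R₀ = 0.60 × (2.5 + 0.61 × 6.0) = 0.60 × 6.1600 = 3.6960
delay to age 2: R₀ = 0.60 × (0.75 × 6.0) = 0.60 × 4.5000 = 2.7000
Higher: breed at age 1 (3.6960).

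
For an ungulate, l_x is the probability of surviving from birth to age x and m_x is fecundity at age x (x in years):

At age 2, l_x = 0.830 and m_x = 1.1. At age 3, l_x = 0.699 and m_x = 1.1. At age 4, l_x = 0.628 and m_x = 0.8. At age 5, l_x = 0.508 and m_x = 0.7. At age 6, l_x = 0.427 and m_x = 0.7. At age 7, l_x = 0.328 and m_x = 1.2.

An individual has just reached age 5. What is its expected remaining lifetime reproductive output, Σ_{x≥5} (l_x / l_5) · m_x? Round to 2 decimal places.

2.06

l_5 = 0.508. Conditional survival from age 5 to x is l_x / l_5.
  x=5: (0.508/0.508) × 0.7 = 0.7000
  x=6: (0.427/0.508) × 0.7 = 0.5884
  x=7: (0.328/0.508) × 1.2 = 0.7748
Sum = 0.7000 + 0.5884 + 0.7748 = 2.0632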